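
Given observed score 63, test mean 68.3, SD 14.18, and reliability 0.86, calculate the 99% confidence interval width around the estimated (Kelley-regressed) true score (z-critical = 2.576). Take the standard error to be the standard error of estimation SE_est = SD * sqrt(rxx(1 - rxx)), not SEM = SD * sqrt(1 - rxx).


True score estimate = 0.86*63 + 0.14*68.3 = 63.742
SE_est = SD * sqrt(rxx * (1 - rxx)) = 14.18 * sqrt(0.86 * 0.14) = 14.18 * sqrt(0.1204) = 4.920276
CI = T_est +/- z * SE_est, so width = 2 * z * SE_est = 2 * 2.576 * 4.920276
Width = 25.3493

25.3493


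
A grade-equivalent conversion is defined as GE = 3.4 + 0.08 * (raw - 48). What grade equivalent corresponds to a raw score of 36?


raw - median = 36 - 48 = -12
slope * diff = 0.08 * -12 = -0.96
GE = 3.4 + -0.96
GE = 2.44

2.44


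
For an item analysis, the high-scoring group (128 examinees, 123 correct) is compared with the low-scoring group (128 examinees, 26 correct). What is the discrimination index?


p_upper = 123/128 = 0.9609
p_lower = 26/128 = 0.2031
D = 0.9609 - 0.2031 = 0.7578

0.7578


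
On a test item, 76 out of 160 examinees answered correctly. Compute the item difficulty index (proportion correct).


Item difficulty p = number correct / total examinees
p = 76 / 160
p = 0.475

0.475


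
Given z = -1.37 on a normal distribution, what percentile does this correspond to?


CDF(z) = 0.5 * (1 + erf(z/sqrt(2)))
erf(-0.9687) = -0.8293
CDF = 0.0853
Percentile rank = 0.0853 * 100 = 8.53

8.53


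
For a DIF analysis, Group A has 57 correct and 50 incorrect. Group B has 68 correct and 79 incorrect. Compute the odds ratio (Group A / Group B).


Odds_A = 57/50 = 1.14
Odds_B = 68/79 = 0.8608
OR = Odds_A / Odds_B = 1.14 / 0.8608
Exactly, OR = (57 * 79) / (50 * 68) = 4503 / 3400
OR = 1.3244

1.3244


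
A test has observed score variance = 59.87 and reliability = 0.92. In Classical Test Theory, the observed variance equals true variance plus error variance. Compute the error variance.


var_true = rxx * var_obs = 0.92 * 59.87 = 55.0804
var_error = var_obs - var_true
var_error = 59.87 - 55.0804
var_error = 4.7896

4.7896


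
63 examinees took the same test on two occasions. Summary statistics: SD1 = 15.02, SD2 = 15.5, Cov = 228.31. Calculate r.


r = cov(X,Y) / (SD_X * SD_Y)
r = 228.31 / (15.02 * 15.5)
r = 228.31 / 232.81
r = 0.9807

0.9807


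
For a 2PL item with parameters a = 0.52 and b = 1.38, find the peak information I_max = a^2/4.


For 2PL, max info at theta = b = 1.38
I_max = a^2 / 4 = 0.52^2 / 4
= 0.2704 / 4
I_max = 0.0676

0.0676


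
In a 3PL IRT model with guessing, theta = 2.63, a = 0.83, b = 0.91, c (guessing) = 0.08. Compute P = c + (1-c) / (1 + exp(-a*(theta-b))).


logit = 0.83*(2.63 - 0.91) = 1.4276
P* = 1/(1 + exp(-1.4276)) = 0.8065
P = 0.08 + (1 - 0.08) * 0.8065
P = 0.822

0.822


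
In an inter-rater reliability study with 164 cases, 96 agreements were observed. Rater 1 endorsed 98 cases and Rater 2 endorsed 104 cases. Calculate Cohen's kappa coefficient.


P_o = 96/164 = 0.585366
P_e = (98*104 + 66*60) / 26896 = 0.526175
kappa = (P_o - P_e) / (1 - P_e)
kappa = (0.585366 - 0.526175) / (1 - 0.526175)
kappa = 0.1249

0.1249


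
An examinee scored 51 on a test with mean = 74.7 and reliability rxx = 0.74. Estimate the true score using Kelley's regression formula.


T_est = rxx * X + (1 - rxx) * mean
T_est = 0.74 * 51 + 0.26 * 74.7
T_est = 37.74 + 19.422
T_est = 57.162

57.162


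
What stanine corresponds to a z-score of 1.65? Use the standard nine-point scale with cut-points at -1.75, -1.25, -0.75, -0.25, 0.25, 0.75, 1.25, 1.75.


Stanine boundaries: [-1.75, -1.25, -0.75, -0.25, 0.25, 0.75, 1.25, 1.75]
z = 1.65
Check each boundary:
  z >= -1.75 -> could be stanine 2
  z >= -1.25 -> could be stanine 3
  z >= -0.75 -> could be stanine 4
  z >= -0.25 -> could be stanine 5
  z >= 0.25 -> could be stanine 6
  z >= 0.75 -> could be stanine 7
  z >= 1.25 -> could be stanine 8
  z < 1.75
Highest qualifying boundary gives stanine = 8

8


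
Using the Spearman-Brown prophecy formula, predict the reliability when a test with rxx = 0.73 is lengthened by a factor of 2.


r_new = (n * rxx) / (1 + (n-1) * rxx)
r_new = (2 * 0.73) / (1 + 1 * 0.73)
r_new = 1.46 / 1.73
r_new = 0.8439

0.8439


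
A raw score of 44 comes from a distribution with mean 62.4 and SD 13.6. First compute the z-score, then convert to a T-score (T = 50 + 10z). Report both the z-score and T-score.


z = (X - mean) / SD = (44 - 62.4) / 13.6
z = -18.4 / 13.6
z = -1.3529
T-score = T = 50 + 10z
Carry z at full precision (z = -18.4 / 13.6) into the conversion:
T-score = 50 + 10 * (-18.4 / 13.6) = 50 + -184 / 13.6
T-score = 50 + -13.5294
T-score = 36.4706

36.4706


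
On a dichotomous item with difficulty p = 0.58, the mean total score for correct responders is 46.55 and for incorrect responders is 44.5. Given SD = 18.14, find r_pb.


q = 1 - p = 0.42
rpb = ((M1 - M0) / SD) * sqrt(p * q)
rpb = ((46.55 - 44.5) / 18.14) * sqrt(0.58 * 0.42)
rpb = 0.0558

0.0558


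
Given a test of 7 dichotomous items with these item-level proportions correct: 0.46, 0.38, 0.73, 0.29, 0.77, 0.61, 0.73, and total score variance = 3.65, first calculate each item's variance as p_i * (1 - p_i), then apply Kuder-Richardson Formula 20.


For each item, compute p_i * q_i:
  Item 1: 0.46 * 0.54 = 0.2484
  Item 2: 0.38 * 0.62 = 0.2356
  Item 3: 0.73 * 0.27 = 0.1971
  Item 4: 0.29 * 0.71 = 0.2059
  Item 5: 0.77 * 0.23 = 0.1771
  Item 6: 0.61 * 0.39 = 0.2379
  Item 7: 0.73 * 0.27 = 0.1971
Sum(p_i * q_i) = 0.2484 + 0.2356 + 0.1971 + 0.2059 + 0.1771 + 0.2379 + 0.1971 = 1.4991
KR-20 = (k/(k-1)) * (1 - Sum(p_i*q_i) / Var_total)
= (7/6) * (1 - 1.4991/3.65)
= 1.1667 * 0.5893
KR-20 = 0.6875

0.6875


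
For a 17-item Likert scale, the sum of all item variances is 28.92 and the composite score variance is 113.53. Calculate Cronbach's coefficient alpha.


alpha = (k/(k-1)) * (1 - sum(si^2)/s_total^2)
= (17/16) * (1 - 28.92/113.53)
alpha = 0.7918

0.7918


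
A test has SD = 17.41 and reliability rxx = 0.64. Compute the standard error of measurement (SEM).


SEM = SD * sqrt(1 - rxx)
SEM = 17.41 * sqrt(1 - 0.64)
SEM = 17.41 * sqrt(0.36) = 17.41 * 0.6
SEM = 10.446

10.446


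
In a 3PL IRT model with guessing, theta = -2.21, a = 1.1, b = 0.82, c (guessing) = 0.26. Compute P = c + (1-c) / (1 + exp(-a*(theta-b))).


logit = 1.1*(-2.21 - 0.82) = -3.333
P* = 1/(1 + exp(--3.333)) = 0.0345
P = 0.26 + (1 - 0.26) * 0.0345
P = 0.2855

0.2855


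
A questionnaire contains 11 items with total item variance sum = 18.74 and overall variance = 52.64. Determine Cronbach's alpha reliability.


alpha = (k/(k-1)) * (1 - sum(si^2)/s_total^2)
= (11/10) * (1 - 18.74/52.64)
alpha = 0.7084

0.7084


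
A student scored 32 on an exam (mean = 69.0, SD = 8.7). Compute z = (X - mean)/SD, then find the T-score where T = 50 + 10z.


z = (X - mean) / SD = (32 - 69.0) / 8.7
z = -37.0 / 8.7
z = -4.2529
T-score = T = 50 + 10z
Carry z at full precision (z = -37.0 / 8.7) into the conversion:
T-score = 50 + 10 * (-37.0 / 8.7) = 50 + -370 / 8.7
T-score = 50 + -42.5287
T-score = 7.4713

7.4713


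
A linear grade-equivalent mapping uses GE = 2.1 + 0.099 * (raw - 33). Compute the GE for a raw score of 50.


raw - median = 50 - 33 = 17
slope * diff = 0.099 * 17 = 1.683
GE = 2.1 + 1.683
GE = 3.783

3.783


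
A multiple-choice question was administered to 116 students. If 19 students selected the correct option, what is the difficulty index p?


Item difficulty p = number correct / total examinees
p = 19 / 116
p = 0.1638

0.1638


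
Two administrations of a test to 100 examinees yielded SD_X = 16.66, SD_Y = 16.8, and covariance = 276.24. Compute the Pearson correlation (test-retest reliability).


r = cov(X,Y) / (SD_X * SD_Y)
r = 276.24 / (16.66 * 16.8)
r = 276.24 / 279.888
r = 0.987

0.987


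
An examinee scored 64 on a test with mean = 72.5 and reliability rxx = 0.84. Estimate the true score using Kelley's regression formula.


T_est = rxx * X + (1 - rxx) * mean
T_est = 0.84 * 64 + 0.16 * 72.5
T_est = 53.76 + 11.6
T_est = 65.36

65.36


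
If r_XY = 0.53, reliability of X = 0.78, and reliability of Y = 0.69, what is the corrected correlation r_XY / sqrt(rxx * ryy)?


r_corrected = rxy / sqrt(rxx * ryy)
= 0.53 / sqrt(0.78 * 0.69)
= 0.53 / sqrt(0.5382)
= 0.53 / 0.733621
r_corrected = 0.7224

0.7224


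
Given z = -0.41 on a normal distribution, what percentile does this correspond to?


CDF(z) = 0.5 * (1 + erf(z/sqrt(2)))
erf(-0.2899) = -0.3182
CDF = 0.3409
Percentile rank = 0.3409 * 100 = 34.09

34.09


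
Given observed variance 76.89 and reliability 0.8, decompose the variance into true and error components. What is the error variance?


var_true = rxx * var_obs = 0.8 * 76.89 = 61.512
var_error = var_obs - var_true
var_error = 76.89 - 61.512
var_error = 15.378

15.378


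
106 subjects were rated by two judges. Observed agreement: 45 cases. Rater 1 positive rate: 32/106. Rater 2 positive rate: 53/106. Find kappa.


P_o = 45/106 = 0.424528
P_e = (32*53 + 74*53) / 11236 = 0.5
kappa = (P_o - P_e) / (1 - P_e)
kappa = (0.424528 - 0.5) / (1 - 0.5)
kappa = -0.1509

-0.1509


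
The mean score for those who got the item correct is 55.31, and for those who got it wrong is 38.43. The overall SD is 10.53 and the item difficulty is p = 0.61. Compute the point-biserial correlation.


q = 1 - p = 0.39
rpb = ((M1 - M0) / SD) * sqrt(p * q)
rpb = ((55.31 - 38.43) / 10.53) * sqrt(0.61 * 0.39)
rpb = 0.7819

0.7819


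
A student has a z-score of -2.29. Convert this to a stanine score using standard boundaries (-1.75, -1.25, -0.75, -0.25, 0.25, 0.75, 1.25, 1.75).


Stanine boundaries: [-1.75, -1.25, -0.75, -0.25, 0.25, 0.75, 1.25, 1.75]
z = -2.29
Check each boundary:
  z < -1.75
  z < -1.25
  z < -0.75
  z < -0.25
  z < 0.25
  z < 0.75
  z < 1.25
  z < 1.75
Highest qualifying boundary gives stanine = 1

1


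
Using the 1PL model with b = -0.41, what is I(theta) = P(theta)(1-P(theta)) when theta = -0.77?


P = 1/(1+exp(-(-0.77--0.41))) = 0.411
I = P*(1-P) = 0.411 * 0.589
I = 0.2421

0.2421


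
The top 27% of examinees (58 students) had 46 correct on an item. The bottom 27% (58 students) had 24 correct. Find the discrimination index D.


p_upper = 46/58 = 0.7931
p_lower = 24/58 = 0.4138
D = 0.7931 - 0.4138 = 0.3793

0.3793


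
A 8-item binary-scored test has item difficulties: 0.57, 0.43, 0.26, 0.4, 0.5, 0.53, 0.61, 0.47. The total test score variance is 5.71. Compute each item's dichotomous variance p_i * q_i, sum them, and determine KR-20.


For each item, compute p_i * q_i:
  Item 1: 0.57 * 0.43 = 0.2451
  Item 2: 0.43 * 0.57 = 0.2451
  Item 3: 0.26 * 0.74 = 0.1924
  Item 4: 0.4 * 0.6 = 0.24
  Item 5: 0.5 * 0.5 = 0.25
  Item 6: 0.53 * 0.47 = 0.2491
  Item 7: 0.61 * 0.39 = 0.2379
  Item 8: 0.47 * 0.53 = 0.2491
Sum(p_i * q_i) = 0.2451 + 0.2451 + 0.1924 + 0.24 + 0.25 + 0.2491 + 0.2379 + 0.2491 = 1.9087
KR-20 = (k/(k-1)) * (1 - Sum(p_i*q_i) / Var_total)
= (8/7) * (1 - 1.9087/5.71)
= 1.1429 * 0.6657
KR-20 = 0.7608

0.7608


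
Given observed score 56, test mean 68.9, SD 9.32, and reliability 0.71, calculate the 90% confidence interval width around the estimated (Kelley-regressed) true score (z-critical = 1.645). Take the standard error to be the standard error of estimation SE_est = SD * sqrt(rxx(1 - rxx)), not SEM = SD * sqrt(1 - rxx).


True score estimate = 0.71*56 + 0.29*68.9 = 59.741
SE_est = SD * sqrt(rxx * (1 - rxx)) = 9.32 * sqrt(0.71 * 0.29) = 9.32 * sqrt(0.2059) = 4.229062
CI = T_est +/- z * SE_est, so width = 2 * z * SE_est = 2 * 1.645 * 4.229062
Width = 13.9136

13.9136


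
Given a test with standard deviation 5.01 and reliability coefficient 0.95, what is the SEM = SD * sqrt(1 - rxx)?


SEM = SD * sqrt(1 - rxx)
SEM = 5.01 * sqrt(1 - 0.95)
SEM = 5.01 * sqrt(0.05) = 5.01 * 0.223607
SEM = 1.1203

1.1203


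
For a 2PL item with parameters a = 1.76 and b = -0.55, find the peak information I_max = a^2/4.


For 2PL, max info at theta = b = -0.55
I_max = a^2 / 4 = 1.76^2 / 4
= 3.0976 / 4
I_max = 0.7744

0.7744


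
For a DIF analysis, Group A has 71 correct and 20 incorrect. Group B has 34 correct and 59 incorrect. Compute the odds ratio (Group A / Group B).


Odds_A = 71/20 = 3.55
Odds_B = 34/59 = 0.5763
OR = Odds_A / Odds_B = 3.55 / 0.5763
Exactly, OR = (71 * 59) / (20 * 34) = 4189 / 680
OR = 6.1603

6.1603


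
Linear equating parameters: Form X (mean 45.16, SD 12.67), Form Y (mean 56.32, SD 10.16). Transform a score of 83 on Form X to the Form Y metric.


slope = SD_Y / SD_X = 10.16 / 12.67 ~ 0.8019
intercept = mean_Y - slope * mean_X = 56.32 - (10.16 / 12.67) * 45.16 ~ 20.1065
Y = slope * X + intercept. To avoid rounding drift from the rounded slope/intercept, evaluate the equivalent form Y = mean_Y + SD_Y * (X - mean_X) / SD_X at full precision:
Y = 56.32 + 10.16 * (83 - 45.16) / 12.67
Y = 56.32 + 10.16 * 37.84 / 12.67
Y = 56.32 + 384.4544 / 12.67
Y = 56.32 + 30.3437
Y = 86.6637

86.6637


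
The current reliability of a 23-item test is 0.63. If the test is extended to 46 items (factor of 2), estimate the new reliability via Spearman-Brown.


r_new = (n * rxx) / (1 + (n-1) * rxx)
r_new = (2 * 0.63) / (1 + 1 * 0.63)
r_new = 1.26 / 1.63
r_new = 0.773

0.773


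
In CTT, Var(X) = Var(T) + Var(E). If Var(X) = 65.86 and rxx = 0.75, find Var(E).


var_true = rxx * var_obs = 0.75 * 65.86 = 49.395
var_error = var_obs - var_true
var_error = 65.86 - 49.395
var_error = 16.465

16.465


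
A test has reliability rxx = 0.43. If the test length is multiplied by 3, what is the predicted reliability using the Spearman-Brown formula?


r_new = (n * rxx) / (1 + (n-1) * rxx)
r_new = (3 * 0.43) / (1 + 2 * 0.43)
r_new = 1.29 / 1.86
r_new = 0.6935

0.6935


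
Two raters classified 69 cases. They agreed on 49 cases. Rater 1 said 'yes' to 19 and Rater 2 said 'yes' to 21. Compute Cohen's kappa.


P_o = 49/69 = 0.710145
P_e = (19*21 + 50*48) / 4761 = 0.587902
kappa = (P_o - P_e) / (1 - P_e)
kappa = (0.710145 - 0.587902) / (1 - 0.587902)
kappa = 0.2966

0.2966


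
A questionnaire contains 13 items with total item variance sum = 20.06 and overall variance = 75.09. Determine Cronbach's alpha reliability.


alpha = (k/(k-1)) * (1 - sum(si^2)/s_total^2)
= (13/12) * (1 - 20.06/75.09)
alpha = 0.7939

0.7939


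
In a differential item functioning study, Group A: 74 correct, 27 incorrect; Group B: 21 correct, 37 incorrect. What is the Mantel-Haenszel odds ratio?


Odds_A = 74/27 = 2.7407
Odds_B = 21/37 = 0.5676
OR = Odds_A / Odds_B = 2.7407 / 0.5676
Exactly, OR = (74 * 37) / (27 * 21) = 2738 / 567
OR = 4.8289

4.8289


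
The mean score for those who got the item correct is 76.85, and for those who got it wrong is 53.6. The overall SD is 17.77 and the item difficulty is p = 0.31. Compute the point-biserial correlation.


q = 1 - p = 0.69
rpb = ((M1 - M0) / SD) * sqrt(p * q)
rpb = ((76.85 - 53.6) / 17.77) * sqrt(0.31 * 0.69)
rpb = 0.6051

0.6051


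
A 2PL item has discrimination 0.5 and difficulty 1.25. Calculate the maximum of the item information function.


For 2PL, max info at theta = b = 1.25
I_max = a^2 / 4 = 0.5^2 / 4
= 0.25 / 4
I_max = 0.0625

0.0625


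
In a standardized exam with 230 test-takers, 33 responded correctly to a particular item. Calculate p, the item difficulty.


Item difficulty p = number correct / total examinees
p = 33 / 230
p = 0.1435

0.1435


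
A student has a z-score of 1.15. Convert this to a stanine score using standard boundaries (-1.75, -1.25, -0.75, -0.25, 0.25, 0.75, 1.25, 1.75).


Stanine boundaries: [-1.75, -1.25, -0.75, -0.25, 0.25, 0.75, 1.25, 1.75]
z = 1.15
Check each boundary:
  z >= -1.75 -> could be stanine 2
  z >= -1.25 -> could be stanine 3
  z >= -0.75 -> could be stanine 4
  z >= -0.25 -> could be stanine 5
  z >= 0.25 -> could be stanine 6
  z >= 0.75 -> could be stanine 7
  z < 1.25
  z < 1.75
Highest qualifying boundary gives stanine = 7

7


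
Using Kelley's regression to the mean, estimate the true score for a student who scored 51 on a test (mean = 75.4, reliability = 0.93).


T_est = rxx * X + (1 - rxx) * mean
T_est = 0.93 * 51 + 0.07 * 75.4
T_est = 47.43 + 5.278
T_est = 52.708

52.708


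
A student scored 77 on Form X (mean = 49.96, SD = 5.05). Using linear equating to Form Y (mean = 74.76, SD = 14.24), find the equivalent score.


slope = SD_Y / SD_X = 14.24 / 5.05 ~ 2.8198
intercept = mean_Y - slope * mean_X = 74.76 - (14.24 / 5.05) * 49.96 ~ -66.1173
Y = slope * X + intercept. To avoid rounding drift from the rounded slope/intercept, evaluate the equivalent form Y = mean_Y + SD_Y * (X - mean_X) / SD_X at full precision:
Y = 74.76 + 14.24 * (77 - 49.96) / 5.05
Y = 74.76 + 14.24 * 27.04 / 5.05
Y = 74.76 + 385.0496 / 5.05
Y = 74.76 + 76.2474
Y = 151.0074

151.0074


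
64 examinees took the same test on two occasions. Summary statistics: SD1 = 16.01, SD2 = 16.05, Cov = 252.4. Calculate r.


r = cov(X,Y) / (SD_X * SD_Y)
r = 252.4 / (16.01 * 16.05)
r = 252.4 / 256.9605
r = 0.9823

0.9823


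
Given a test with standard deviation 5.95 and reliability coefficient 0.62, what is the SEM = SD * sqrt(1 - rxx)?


SEM = SD * sqrt(1 - rxx)
SEM = 5.95 * sqrt(1 - 0.62)
SEM = 5.95 * sqrt(0.38) = 5.95 * 0.616441
SEM = 3.6678

3.6678


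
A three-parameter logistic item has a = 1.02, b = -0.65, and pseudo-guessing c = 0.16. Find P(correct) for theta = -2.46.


logit = 1.02*(-2.46 - -0.65) = -1.8462
P* = 1/(1 + exp(--1.8462)) = 0.1363
P = 0.16 + (1 - 0.16) * 0.1363
P = 0.2745

0.2745


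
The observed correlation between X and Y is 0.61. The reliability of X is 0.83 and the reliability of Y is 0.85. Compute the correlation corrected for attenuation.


r_corrected = rxy / sqrt(rxx * ryy)
= 0.61 / sqrt(0.83 * 0.85)
= 0.61 / sqrt(0.7055)
= 0.61 / 0.83994
r_corrected = 0.7262

0.7262


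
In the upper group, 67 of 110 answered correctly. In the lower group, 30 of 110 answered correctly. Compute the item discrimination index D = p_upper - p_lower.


p_upper = 67/110 = 0.6091
p_lower = 30/110 = 0.2727
D = 0.6091 - 0.2727 = 0.3364

0.3364


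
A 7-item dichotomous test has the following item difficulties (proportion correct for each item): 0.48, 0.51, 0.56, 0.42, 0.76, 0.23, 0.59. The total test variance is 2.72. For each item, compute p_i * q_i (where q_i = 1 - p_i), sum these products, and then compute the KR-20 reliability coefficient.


For each item, compute p_i * q_i:
  Item 1: 0.48 * 0.52 = 0.2496
  Item 2: 0.51 * 0.49 = 0.2499
  Item 3: 0.56 * 0.44 = 0.2464
  Item 4: 0.42 * 0.58 = 0.2436
  Item 5: 0.76 * 0.24 = 0.1824
  Item 6: 0.23 * 0.77 = 0.1771
  Item 7: 0.59 * 0.41 = 0.2419
Sum(p_i * q_i) = 0.2496 + 0.2499 + 0.2464 + 0.2436 + 0.1824 + 0.1771 + 0.2419 = 1.5909
KR-20 = (k/(k-1)) * (1 - Sum(p_i*q_i) / Var_total)
= (7/6) * (1 - 1.5909/2.72)
= 1.1667 * 0.4151
KR-20 = 0.4843

0.4843


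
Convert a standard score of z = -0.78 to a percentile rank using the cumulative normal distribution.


CDF(z) = 0.5 * (1 + erf(z/sqrt(2)))
erf(-0.5515) = -0.5646
CDF = 0.2177
Percentile rank = 0.2177 * 100 = 21.77

21.77


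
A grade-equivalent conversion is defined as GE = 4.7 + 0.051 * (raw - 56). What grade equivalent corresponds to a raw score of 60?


raw - median = 60 - 56 = 4
slope * diff = 0.051 * 4 = 0.204
GE = 4.7 + 0.204
GE = 4.904

4.904


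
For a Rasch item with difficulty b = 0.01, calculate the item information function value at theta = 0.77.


P = 1/(1+exp(-(0.77-0.01))) = 0.6814
I = P*(1-P) = 0.6814 * 0.3186
I = 0.2171

0.2171


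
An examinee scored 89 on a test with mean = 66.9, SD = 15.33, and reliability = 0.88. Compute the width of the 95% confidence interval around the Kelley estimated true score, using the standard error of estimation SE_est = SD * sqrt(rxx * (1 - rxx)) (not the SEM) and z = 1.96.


True score estimate = 0.88*89 + 0.12*66.9 = 86.348
SE_est = SD * sqrt(rxx * (1 - rxx)) = 15.33 * sqrt(0.88 * 0.12) = 15.33 * sqrt(0.1056) = 4.98166
CI = T_est +/- z * SE_est, so width = 2 * z * SE_est = 2 * 1.96 * 4.98166
Width = 19.5281

19.5281


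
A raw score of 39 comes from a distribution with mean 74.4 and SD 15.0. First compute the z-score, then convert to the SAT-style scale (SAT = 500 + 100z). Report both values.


z = (X - mean) / SD = (39 - 74.4) / 15.0
z = -35.4 / 15.0
z = -2.36
SAT-scale = SAT = 500 + 100z
Carry z at full precision (z = -35.4 / 15.0) into the conversion:
SAT-scale = 500 + 100 * (-35.4 / 15.0) = 500 + -3540 / 15.0
SAT-scale = 500 + -236.0
SAT-scale = 264.0

264.0


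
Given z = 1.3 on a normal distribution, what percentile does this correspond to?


CDF(z) = 0.5 * (1 + erf(z/sqrt(2)))
erf(0.9192) = 0.8064
CDF = 0.9032
Percentile rank = 0.9032 * 100 = 90.32

90.32


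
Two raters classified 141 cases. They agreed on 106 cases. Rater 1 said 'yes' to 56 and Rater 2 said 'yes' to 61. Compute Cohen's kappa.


P_o = 106/141 = 0.751773
P_e = (56*61 + 85*80) / 19881 = 0.513857
kappa = (P_o - P_e) / (1 - P_e)
kappa = (0.751773 - 0.513857) / (1 - 0.513857)
kappa = 0.4894

0.4894


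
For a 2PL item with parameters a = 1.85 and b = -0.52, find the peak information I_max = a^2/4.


For 2PL, max info at theta = b = -0.52
I_max = a^2 / 4 = 1.85^2 / 4
= 3.4225 / 4
I_max = 0.8556

0.8556


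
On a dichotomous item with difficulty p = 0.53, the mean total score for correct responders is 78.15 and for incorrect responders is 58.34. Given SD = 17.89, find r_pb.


q = 1 - p = 0.47
rpb = ((M1 - M0) / SD) * sqrt(p * q)
rpb = ((78.15 - 58.34) / 17.89) * sqrt(0.53 * 0.47)
rpb = 0.5527

0.5527


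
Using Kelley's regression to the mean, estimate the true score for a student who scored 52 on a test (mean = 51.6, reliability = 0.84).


T_est = rxx * X + (1 - rxx) * mean
T_est = 0.84 * 52 + 0.16 * 51.6
T_est = 43.68 + 8.256
T_est = 51.936

51.936


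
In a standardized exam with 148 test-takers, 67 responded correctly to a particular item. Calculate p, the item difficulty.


Item difficulty p = number correct / total examinees
p = 67 / 148
p = 0.4527

0.4527


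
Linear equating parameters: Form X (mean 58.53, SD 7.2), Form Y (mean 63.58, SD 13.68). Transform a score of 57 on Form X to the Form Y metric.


slope = SD_Y / SD_X = 13.68 / 7.2 ~ 1.9
intercept = mean_Y - slope * mean_X = 63.58 - (13.68 / 7.2) * 58.53 ~ -47.627
Y = slope * X + intercept. To avoid rounding drift from the rounded slope/intercept, evaluate the equivalent form Y = mean_Y + SD_Y * (X - mean_X) / SD_X at full precision:
Y = 63.58 + 13.68 * (57 - 58.53) / 7.2
Y = 63.58 - 13.68 * 1.53 / 7.2
Y = 63.58 - 20.9304 / 7.2
Y = 63.58 - 2.907
Y = 60.673

60.673


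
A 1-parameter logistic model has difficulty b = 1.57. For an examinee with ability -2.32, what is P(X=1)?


theta - b = -2.32 - 1.57 = -3.89
exp(-(theta - b)) = exp(3.89) = 48.9109
P = 1 / (1 + 48.9109)
P = 0.02

0.02


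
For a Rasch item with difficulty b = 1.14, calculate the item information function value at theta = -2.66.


P = 1/(1+exp(-(-2.66-1.14))) = 0.0219
I = P*(1-P) = 0.0219 * 0.9781
I = 0.0214

0.0214


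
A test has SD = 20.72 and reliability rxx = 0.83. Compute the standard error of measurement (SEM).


SEM = SD * sqrt(1 - rxx)
SEM = 20.72 * sqrt(1 - 0.83)
SEM = 20.72 * sqrt(0.17) = 20.72 * 0.412311
SEM = 8.5431

8.5431


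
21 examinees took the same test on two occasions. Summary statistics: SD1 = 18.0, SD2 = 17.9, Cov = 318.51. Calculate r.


r = cov(X,Y) / (SD_X * SD_Y)
r = 318.51 / (18.0 * 17.9)
r = 318.51 / 322.2
r = 0.9885

0.9885


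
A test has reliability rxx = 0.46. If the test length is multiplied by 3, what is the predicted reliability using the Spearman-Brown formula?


r_new = (n * rxx) / (1 + (n-1) * rxx)
r_new = (3 * 0.46) / (1 + 2 * 0.46)
r_new = 1.38 / 1.92
r_new = 0.7188

0.7188


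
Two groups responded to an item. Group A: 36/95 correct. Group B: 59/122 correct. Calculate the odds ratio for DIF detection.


Odds_A = 36/59 = 0.6102
Odds_B = 59/63 = 0.9365
OR = Odds_A / Odds_B = 0.6102 / 0.9365
Exactly, OR = (36 * 63) / (59 * 59) = 2268 / 3481
OR = 0.6515

0.6515


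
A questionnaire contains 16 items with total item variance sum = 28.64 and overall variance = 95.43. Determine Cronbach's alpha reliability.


alpha = (k/(k-1)) * (1 - sum(si^2)/s_total^2)
= (16/15) * (1 - 28.64/95.43)
alpha = 0.7465

0.7465


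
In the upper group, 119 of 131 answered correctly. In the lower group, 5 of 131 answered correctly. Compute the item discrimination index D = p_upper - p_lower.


p_upper = 119/131 = 0.9084
p_lower = 5/131 = 0.0382
D = 0.9084 - 0.0382 = 0.8702

0.8702


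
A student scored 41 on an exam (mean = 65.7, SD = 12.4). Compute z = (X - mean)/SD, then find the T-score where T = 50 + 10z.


z = (X - mean) / SD = (41 - 65.7) / 12.4
z = -24.7 / 12.4
z = -1.9919
T-score = T = 50 + 10z
Carry z at full precision (z = -24.7 / 12.4) into the conversion:
T-score = 50 + 10 * (-24.7 / 12.4) = 50 + -247 / 12.4
T-score = 50 + -19.9194
T-score = 30.0806

30.0806


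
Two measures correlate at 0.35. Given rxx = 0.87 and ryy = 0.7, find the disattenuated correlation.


r_corrected = rxy / sqrt(rxx * ryy)
= 0.35 / sqrt(0.87 * 0.7)
= 0.35 / sqrt(0.609)
= 0.35 / 0.780385
r_corrected = 0.4485

0.4485


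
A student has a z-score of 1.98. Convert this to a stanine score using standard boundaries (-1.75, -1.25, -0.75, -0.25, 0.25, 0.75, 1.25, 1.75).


Stanine boundaries: [-1.75, -1.25, -0.75, -0.25, 0.25, 0.75, 1.25, 1.75]
z = 1.98
Check each boundary:
  z >= -1.75 -> could be stanine 2
  z >= -1.25 -> could be stanine 3
  z >= -0.75 -> could be stanine 4
  z >= -0.25 -> could be stanine 5
  z >= 0.25 -> could be stanine 6
  z >= 0.75 -> could be stanine 7
  z >= 1.25 -> could be stanine 8
  z >= 1.75 -> could be stanine 9
Highest qualifying boundary gives stanine = 9

9


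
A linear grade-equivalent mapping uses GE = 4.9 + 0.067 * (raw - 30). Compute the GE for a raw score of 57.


raw - median = 57 - 30 = 27
slope * diff = 0.067 * 27 = 1.809
GE = 4.9 + 1.809
GE = 6.709

6.709


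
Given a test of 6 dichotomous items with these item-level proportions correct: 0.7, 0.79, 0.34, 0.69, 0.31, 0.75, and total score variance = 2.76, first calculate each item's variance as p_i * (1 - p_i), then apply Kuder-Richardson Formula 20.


For each item, compute p_i * q_i:
  Item 1: 0.7 * 0.3 = 0.21
  Item 2: 0.79 * 0.21 = 0.1659
  Item 3: 0.34 * 0.66 = 0.2244
  Item 4: 0.69 * 0.31 = 0.2139
  Item 5: 0.31 * 0.69 = 0.2139
  Item 6: 0.75 * 0.25 = 0.1875
Sum(p_i * q_i) = 0.21 + 0.1659 + 0.2244 + 0.2139 + 0.2139 + 0.1875 = 1.2156
KR-20 = (k/(k-1)) * (1 - Sum(p_i*q_i) / Var_total)
= (6/5) * (1 - 1.2156/2.76)
= 1.2 * 0.5596
KR-20 = 0.6715

0.6715


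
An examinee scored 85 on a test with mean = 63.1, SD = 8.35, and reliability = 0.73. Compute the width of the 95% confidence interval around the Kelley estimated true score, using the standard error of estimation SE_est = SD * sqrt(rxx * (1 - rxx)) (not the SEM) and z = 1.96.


True score estimate = 0.73*85 + 0.27*63.1 = 79.087
SE_est = SD * sqrt(rxx * (1 - rxx)) = 8.35 * sqrt(0.73 * 0.27) = 8.35 * sqrt(0.1971) = 3.707061
CI = T_est +/- z * SE_est, so width = 2 * z * SE_est = 2 * 1.96 * 3.707061
Width = 14.5317

14.5317


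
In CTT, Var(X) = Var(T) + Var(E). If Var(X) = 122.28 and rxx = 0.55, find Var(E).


var_true = rxx * var_obs = 0.55 * 122.28 = 67.254
var_error = var_obs - var_true
var_error = 122.28 - 67.254
var_error = 55.026

55.026


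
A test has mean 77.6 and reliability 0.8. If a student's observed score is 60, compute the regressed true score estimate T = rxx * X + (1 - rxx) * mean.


T_est = rxx * X + (1 - rxx) * mean
T_est = 0.8 * 60 + 0.2 * 77.6
T_est = 48.0 + 15.52
T_est = 63.52

63.52


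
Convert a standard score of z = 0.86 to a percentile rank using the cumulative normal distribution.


CDF(z) = 0.5 * (1 + erf(z/sqrt(2)))
erf(0.6081) = 0.6102
CDF = 0.8051
Percentile rank = 0.8051 * 100 = 80.51

80.51


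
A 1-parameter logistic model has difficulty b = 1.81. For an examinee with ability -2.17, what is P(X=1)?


theta - b = -2.17 - 1.81 = -3.98
exp(-(theta - b)) = exp(3.98) = 53.517
P = 1 / (1 + 53.517)
P = 0.0183

0.0183


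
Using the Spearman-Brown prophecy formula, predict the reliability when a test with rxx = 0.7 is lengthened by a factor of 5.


r_new = (n * rxx) / (1 + (n-1) * rxx)
r_new = (5 * 0.7) / (1 + 4 * 0.7)
r_new = 3.5 / 3.8
r_new = 0.9211

0.9211


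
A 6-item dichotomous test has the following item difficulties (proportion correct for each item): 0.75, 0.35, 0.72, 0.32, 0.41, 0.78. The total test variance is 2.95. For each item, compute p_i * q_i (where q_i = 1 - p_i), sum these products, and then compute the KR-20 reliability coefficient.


For each item, compute p_i * q_i:
  Item 1: 0.75 * 0.25 = 0.1875
  Item 2: 0.35 * 0.65 = 0.2275
  Item 3: 0.72 * 0.28 = 0.2016
  Item 4: 0.32 * 0.68 = 0.2176
  Item 5: 0.41 * 0.59 = 0.2419
  Item 6: 0.78 * 0.22 = 0.1716
Sum(p_i * q_i) = 0.1875 + 0.2275 + 0.2016 + 0.2176 + 0.2419 + 0.1716 = 1.2477
KR-20 = (k/(k-1)) * (1 - Sum(p_i*q_i) / Var_total)
= (6/5) * (1 - 1.2477/2.95)
= 1.2 * 0.5771
KR-20 = 0.6925

0.6925


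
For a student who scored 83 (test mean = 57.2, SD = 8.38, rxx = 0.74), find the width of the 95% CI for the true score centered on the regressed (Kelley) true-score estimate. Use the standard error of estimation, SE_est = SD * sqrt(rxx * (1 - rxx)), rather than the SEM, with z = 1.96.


True score estimate = 0.74*83 + 0.26*57.2 = 76.292
SE_est = SD * sqrt(rxx * (1 - rxx)) = 8.38 * sqrt(0.74 * 0.26) = 8.38 * sqrt(0.1924) = 3.675755
CI = T_est +/- z * SE_est, so width = 2 * z * SE_est = 2 * 1.96 * 3.675755
Width = 14.409

14.409


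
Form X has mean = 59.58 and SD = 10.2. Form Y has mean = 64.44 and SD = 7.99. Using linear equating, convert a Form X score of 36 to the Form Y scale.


slope = SD_Y / SD_X = 7.99 / 10.2 ~ 0.7833
intercept = mean_Y - slope * mean_X = 64.44 - (7.99 / 10.2) * 59.58 ~ 17.769
Y = slope * X + intercept. To avoid rounding drift from the rounded slope/intercept, evaluate the equivalent form Y = mean_Y + SD_Y * (X - mean_X) / SD_X at full precision:
Y = 64.44 + 7.99 * (36 - 59.58) / 10.2
Y = 64.44 - 7.99 * 23.58 / 10.2
Y = 64.44 - 188.4042 / 10.2
Y = 64.44 - 18.471
Y = 45.969

45.969


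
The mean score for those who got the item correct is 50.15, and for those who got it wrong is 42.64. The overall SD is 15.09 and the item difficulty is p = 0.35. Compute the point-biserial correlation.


q = 1 - p = 0.65
rpb = ((M1 - M0) / SD) * sqrt(p * q)
rpb = ((50.15 - 42.64) / 15.09) * sqrt(0.35 * 0.65)
rpb = 0.2374

0.2374


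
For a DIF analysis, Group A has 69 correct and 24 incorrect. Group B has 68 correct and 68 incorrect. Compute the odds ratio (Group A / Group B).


Odds_A = 69/24 = 2.875
Odds_B = 68/68 = 1.0
OR = Odds_A / Odds_B = 2.875 / 1.0
Exactly, OR = (69 * 68) / (24 * 68) = 4692 / 1632
OR = 2.875

2.875


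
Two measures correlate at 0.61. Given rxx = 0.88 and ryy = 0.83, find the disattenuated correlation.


r_corrected = rxy / sqrt(rxx * ryy)
= 0.61 / sqrt(0.88 * 0.83)
= 0.61 / sqrt(0.7304)
= 0.61 / 0.854634
r_corrected = 0.7138

0.7138


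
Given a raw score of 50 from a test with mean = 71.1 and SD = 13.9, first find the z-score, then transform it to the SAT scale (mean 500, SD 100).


z = (X - mean) / SD = (50 - 71.1) / 13.9
z = -21.1 / 13.9
z = -1.518
SAT-scale = SAT = 500 + 100z
Carry z at full precision (z = -21.1 / 13.9) into the conversion:
SAT-scale = 500 + 100 * (-21.1 / 13.9) = 500 + -2110 / 13.9
SAT-scale = 500 + -151.7986
SAT-scale = 348.2014

348.2014


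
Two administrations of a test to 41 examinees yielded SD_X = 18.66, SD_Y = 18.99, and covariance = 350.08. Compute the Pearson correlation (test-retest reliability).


r = cov(X,Y) / (SD_X * SD_Y)
r = 350.08 / (18.66 * 18.99)
r = 350.08 / 354.3534
r = 0.9879

0.9879


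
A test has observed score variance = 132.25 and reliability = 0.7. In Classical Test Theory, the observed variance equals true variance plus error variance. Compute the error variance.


var_true = rxx * var_obs = 0.7 * 132.25 = 92.575
var_error = var_obs - var_true
var_error = 132.25 - 92.575
var_error = 39.675

39.675


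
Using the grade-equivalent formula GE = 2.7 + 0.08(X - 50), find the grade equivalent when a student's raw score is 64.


raw - median = 64 - 50 = 14
slope * diff = 0.08 * 14 = 1.12
GE = 2.7 + 1.12
GE = 3.82

3.82


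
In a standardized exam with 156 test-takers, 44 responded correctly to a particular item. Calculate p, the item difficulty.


Item difficulty p = number correct / total examinees
p = 44 / 156
p = 0.2821

0.2821


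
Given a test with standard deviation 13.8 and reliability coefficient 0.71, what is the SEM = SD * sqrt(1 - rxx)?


SEM = SD * sqrt(1 - rxx)
SEM = 13.8 * sqrt(1 - 0.71)
SEM = 13.8 * sqrt(0.29) = 13.8 * 0.538516
SEM = 7.4315

7.4315


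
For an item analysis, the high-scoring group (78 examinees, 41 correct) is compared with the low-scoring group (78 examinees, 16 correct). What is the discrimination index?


p_upper = 41/78 = 0.5256
p_lower = 16/78 = 0.2051
D = 0.5256 - 0.2051 = 0.3205

0.3205


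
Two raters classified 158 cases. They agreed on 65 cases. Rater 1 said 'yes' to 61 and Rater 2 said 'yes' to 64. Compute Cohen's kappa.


P_o = 65/158 = 0.411392
P_e = (61*64 + 97*94) / 24964 = 0.521631
kappa = (P_o - P_e) / (1 - P_e)
kappa = (0.411392 - 0.521631) / (1 - 0.521631)
kappa = -0.2304

-0.2304


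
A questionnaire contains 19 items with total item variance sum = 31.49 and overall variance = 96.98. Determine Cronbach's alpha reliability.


alpha = (k/(k-1)) * (1 - sum(si^2)/s_total^2)
= (19/18) * (1 - 31.49/96.98)
alpha = 0.7128

0.7128


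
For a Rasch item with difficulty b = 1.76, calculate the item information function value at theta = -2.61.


P = 1/(1+exp(-(-2.61-1.76))) = 0.0125
I = P*(1-P) = 0.0125 * 0.9875
I = 0.0123

0.0123


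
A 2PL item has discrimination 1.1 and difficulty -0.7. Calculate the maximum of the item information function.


For 2PL, max info at theta = b = -0.7
I_max = a^2 / 4 = 1.1^2 / 4
= 1.21 / 4
I_max = 0.3025

0.3025


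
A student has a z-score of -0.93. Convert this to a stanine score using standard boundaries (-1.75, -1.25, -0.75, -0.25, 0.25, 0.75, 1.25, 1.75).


Stanine boundaries: [-1.75, -1.25, -0.75, -0.25, 0.25, 0.75, 1.25, 1.75]
z = -0.93
Check each boundary:
  z >= -1.75 -> could be stanine 2
  z >= -1.25 -> could be stanine 3
  z < -0.75
  z < -0.25
  z < 0.25
  z < 0.75
  z < 1.25
  z < 1.75
Highest qualifying boundary gives stanine = 3

3


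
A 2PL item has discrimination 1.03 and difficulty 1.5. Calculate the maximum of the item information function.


For 2PL, max info at theta = b = 1.5
I_max = a^2 / 4 = 1.03^2 / 4
= 1.0609 / 4
I_max = 0.2652

0.2652


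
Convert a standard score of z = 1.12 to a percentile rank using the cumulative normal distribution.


CDF(z) = 0.5 * (1 + erf(z/sqrt(2)))
erf(0.792) = 0.7373
CDF = 0.8686
Percentile rank = 0.8686 * 100 = 86.86

86.86


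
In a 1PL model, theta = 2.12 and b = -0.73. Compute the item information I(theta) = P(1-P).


P = 1/(1+exp(-(2.12--0.73))) = 0.9453
I = P*(1-P) = 0.9453 * 0.0547
I = 0.0517

0.0517


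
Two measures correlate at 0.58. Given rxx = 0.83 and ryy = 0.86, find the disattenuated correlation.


r_corrected = rxy / sqrt(rxx * ryy)
= 0.58 / sqrt(0.83 * 0.86)
= 0.58 / sqrt(0.7138)
= 0.58 / 0.844867
r_corrected = 0.6865

0.6865


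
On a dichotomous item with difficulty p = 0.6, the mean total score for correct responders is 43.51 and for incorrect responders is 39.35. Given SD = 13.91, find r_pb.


q = 1 - p = 0.4
rpb = ((M1 - M0) / SD) * sqrt(p * q)
rpb = ((43.51 - 39.35) / 13.91) * sqrt(0.6 * 0.4)
rpb = 0.1465

0.1465


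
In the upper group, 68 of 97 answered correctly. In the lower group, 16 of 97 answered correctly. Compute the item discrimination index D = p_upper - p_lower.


p_upper = 68/97 = 0.701
p_lower = 16/97 = 0.1649
D = 0.701 - 0.1649 = 0.5361

0.5361


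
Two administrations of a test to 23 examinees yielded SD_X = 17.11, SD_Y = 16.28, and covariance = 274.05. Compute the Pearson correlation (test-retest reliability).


r = cov(X,Y) / (SD_X * SD_Y)
r = 274.05 / (17.11 * 16.28)
r = 274.05 / 278.5508
r = 0.9838

0.9838


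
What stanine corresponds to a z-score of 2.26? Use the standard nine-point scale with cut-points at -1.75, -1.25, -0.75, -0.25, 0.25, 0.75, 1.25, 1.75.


Stanine boundaries: [-1.75, -1.25, -0.75, -0.25, 0.25, 0.75, 1.25, 1.75]
z = 2.26
Check each boundary:
  z >= -1.75 -> could be stanine 2
  z >= -1.25 -> could be stanine 3
  z >= -0.75 -> could be stanine 4
  z >= -0.25 -> could be stanine 5
  z >= 0.25 -> could be stanine 6
  z >= 0.75 -> could be stanine 7
  z >= 1.25 -> could be stanine 8
  z >= 1.75 -> could be stanine 9
Highest qualifying boundary gives stanine = 9

9


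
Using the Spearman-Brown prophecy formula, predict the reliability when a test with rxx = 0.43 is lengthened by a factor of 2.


r_new = (n * rxx) / (1 + (n-1) * rxx)
r_new = (2 * 0.43) / (1 + 1 * 0.43)
r_new = 0.86 / 1.43
r_new = 0.6014

0.6014


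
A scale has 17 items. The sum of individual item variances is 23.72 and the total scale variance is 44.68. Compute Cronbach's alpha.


alpha = (k/(k-1)) * (1 - sum(si^2)/s_total^2)
= (17/16) * (1 - 23.72/44.68)
alpha = 0.4984

0.4984


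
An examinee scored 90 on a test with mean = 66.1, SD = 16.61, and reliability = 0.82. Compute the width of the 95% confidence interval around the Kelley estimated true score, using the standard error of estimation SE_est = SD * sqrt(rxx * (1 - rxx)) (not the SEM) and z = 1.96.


True score estimate = 0.82*90 + 0.18*66.1 = 85.698
SE_est = SD * sqrt(rxx * (1 - rxx)) = 16.61 * sqrt(0.82 * 0.18) = 16.61 * sqrt(0.1476) = 6.381354
CI = T_est +/- z * SE_est, so width = 2 * z * SE_est = 2 * 1.96 * 6.381354
Width = 25.0149

25.0149


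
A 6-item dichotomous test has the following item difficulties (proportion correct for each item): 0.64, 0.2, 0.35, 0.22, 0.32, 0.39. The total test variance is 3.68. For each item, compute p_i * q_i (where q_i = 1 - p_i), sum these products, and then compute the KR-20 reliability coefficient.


For each item, compute p_i * q_i:
  Item 1: 0.64 * 0.36 = 0.2304
  Item 2: 0.2 * 0.8 = 0.16
  Item 3: 0.35 * 0.65 = 0.2275
  Item 4: 0.22 * 0.78 = 0.1716
  Item 5: 0.32 * 0.68 = 0.2176
  Item 6: 0.39 * 0.61 = 0.2379
Sum(p_i * q_i) = 0.2304 + 0.16 + 0.2275 + 0.1716 + 0.2176 + 0.2379 = 1.245
KR-20 = (k/(k-1)) * (1 - Sum(p_i*q_i) / Var_total)
= (6/5) * (1 - 1.245/3.68)
= 1.2 * 0.6617
KR-20 = 0.794

0.794


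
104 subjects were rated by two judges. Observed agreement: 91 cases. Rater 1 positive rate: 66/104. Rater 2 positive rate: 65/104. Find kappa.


P_o = 91/104 = 0.875
P_e = (66*65 + 38*39) / 10816 = 0.533654
kappa = (P_o - P_e) / (1 - P_e)
kappa = (0.875 - 0.533654) / (1 - 0.533654)
kappa = 0.732

0.732


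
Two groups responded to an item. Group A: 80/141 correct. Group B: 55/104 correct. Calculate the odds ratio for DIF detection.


Odds_A = 80/61 = 1.3115
Odds_B = 55/49 = 1.1224
OR = Odds_A / Odds_B = 1.3115 / 1.1224
Exactly, OR = (80 * 49) / (61 * 55) = 3920 / 3355
OR = 1.1684

1.1684


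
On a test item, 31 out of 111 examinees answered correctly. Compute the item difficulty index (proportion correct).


Item difficulty p = number correct / total examinees
p = 31 / 111
p = 0.2793

0.2793


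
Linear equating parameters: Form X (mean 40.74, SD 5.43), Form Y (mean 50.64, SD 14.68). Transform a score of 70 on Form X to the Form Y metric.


slope = SD_Y / SD_X = 14.68 / 5.43 ~ 2.7035
intercept = mean_Y - slope * mean_X = 50.64 - (14.68 / 5.43) * 40.74 ~ -59.5006
Y = slope * X + intercept. To avoid rounding drift from the rounded slope/intercept, evaluate the equivalent form Y = mean_Y + SD_Y * (X - mean_X) / SD_X at full precision:
Y = 50.64 + 14.68 * (70 - 40.74) / 5.43
Y = 50.64 + 14.68 * 29.26 / 5.43
Y = 50.64 + 429.5368 / 5.43
Y = 50.64 + 79.1044
Y = 129.7444

129.7444
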